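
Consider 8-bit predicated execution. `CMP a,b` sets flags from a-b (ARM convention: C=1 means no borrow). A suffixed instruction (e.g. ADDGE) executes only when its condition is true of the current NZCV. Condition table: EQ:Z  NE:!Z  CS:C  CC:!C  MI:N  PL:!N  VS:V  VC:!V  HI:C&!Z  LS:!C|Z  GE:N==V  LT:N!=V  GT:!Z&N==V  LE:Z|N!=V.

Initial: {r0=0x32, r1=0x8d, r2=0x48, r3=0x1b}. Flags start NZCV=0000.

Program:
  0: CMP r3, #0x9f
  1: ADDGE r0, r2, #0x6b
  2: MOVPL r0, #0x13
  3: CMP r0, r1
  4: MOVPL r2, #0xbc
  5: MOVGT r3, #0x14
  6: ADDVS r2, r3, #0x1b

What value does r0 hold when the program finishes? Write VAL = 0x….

VAL = 0x13

0: ✓ CMP  NZCV=0000
1: ✓ ADDGE  r0←0xb3
2: ✓ MOVPL  r0←0x13
3: ✓ CMP  NZCV=1001
4: · MOVPL
5: ✓ MOVGT  r3←0x14
6: ✓ ADDVS  r2←0x2f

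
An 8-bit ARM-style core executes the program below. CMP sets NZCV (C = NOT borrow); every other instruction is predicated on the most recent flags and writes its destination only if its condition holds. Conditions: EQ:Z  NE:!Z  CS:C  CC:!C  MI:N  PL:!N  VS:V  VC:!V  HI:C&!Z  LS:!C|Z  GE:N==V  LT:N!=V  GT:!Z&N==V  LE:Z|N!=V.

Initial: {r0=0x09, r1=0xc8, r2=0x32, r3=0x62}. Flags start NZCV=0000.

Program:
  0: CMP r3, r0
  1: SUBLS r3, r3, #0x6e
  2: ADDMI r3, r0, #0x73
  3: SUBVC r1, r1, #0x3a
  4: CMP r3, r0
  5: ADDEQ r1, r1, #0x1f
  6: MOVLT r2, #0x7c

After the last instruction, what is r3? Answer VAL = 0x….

VAL = 0x62

[0] flags=0010 → (cmp)
[1] flags=0010 LS?F → skip
[2] flags=0010 MI?F → skip
[3] flags=0010 VC?T → r1=0x8e
[4] flags=0010 → (cmp)
[5] flags=0010 EQ?F → skip
[6] flags=0010 LT?F → skip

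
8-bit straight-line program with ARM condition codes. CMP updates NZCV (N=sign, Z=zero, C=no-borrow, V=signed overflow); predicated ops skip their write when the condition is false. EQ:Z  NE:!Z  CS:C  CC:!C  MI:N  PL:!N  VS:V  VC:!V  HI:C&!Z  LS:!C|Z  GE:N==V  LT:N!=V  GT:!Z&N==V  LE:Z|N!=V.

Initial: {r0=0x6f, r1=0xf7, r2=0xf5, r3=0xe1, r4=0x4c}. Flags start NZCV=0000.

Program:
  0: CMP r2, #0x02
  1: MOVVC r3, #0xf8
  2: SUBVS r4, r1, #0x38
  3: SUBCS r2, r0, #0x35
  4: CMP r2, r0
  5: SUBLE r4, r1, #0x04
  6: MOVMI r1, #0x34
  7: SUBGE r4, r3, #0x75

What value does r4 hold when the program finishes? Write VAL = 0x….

0: ✓ CMP  NZCV=1010
1: ✓ MOVVC  r3←0xf8
2: · SUBVS
3: ✓ SUBCS  r2←0x3a
4: ✓ CMP  NZCV=1000
5: ✓ SUBLE  r4←0xf3
6: ✓ MOVMI  r1←0x34
7: · SUBGE

VAL = 0xf3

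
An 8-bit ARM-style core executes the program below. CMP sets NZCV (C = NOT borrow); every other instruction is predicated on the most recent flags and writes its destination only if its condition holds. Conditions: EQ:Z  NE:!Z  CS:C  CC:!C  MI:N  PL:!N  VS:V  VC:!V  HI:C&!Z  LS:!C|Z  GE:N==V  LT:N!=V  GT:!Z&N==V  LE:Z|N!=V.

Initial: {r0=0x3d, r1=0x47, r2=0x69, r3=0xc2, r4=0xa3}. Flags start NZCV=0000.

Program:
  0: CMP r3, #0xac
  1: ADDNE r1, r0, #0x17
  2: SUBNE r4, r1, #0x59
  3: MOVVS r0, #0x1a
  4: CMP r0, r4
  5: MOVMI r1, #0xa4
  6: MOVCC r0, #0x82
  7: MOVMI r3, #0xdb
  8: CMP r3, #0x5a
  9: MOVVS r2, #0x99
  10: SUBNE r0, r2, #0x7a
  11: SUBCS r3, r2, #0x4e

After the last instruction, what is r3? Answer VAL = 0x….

VAL = 0x4b

[0] flags=0010 → (cmp)
[1] flags=0010 NE?T → r1=0x54
[2] flags=0010 NE?T → r4=0xfb
[3] flags=0010 VS?F → skip
[4] flags=0000 → (cmp)
[5] flags=0000 MI?F → skip
[6] flags=0000 CC?T → r0=0x82
[7] flags=0000 MI?F → skip
[8] flags=0011 → (cmp)
[9] flags=0011 VS?T → r2=0x99
[10] flags=0011 NE?T → r0=0x1f
[11] flags=0011 CS?T → r3=0x4b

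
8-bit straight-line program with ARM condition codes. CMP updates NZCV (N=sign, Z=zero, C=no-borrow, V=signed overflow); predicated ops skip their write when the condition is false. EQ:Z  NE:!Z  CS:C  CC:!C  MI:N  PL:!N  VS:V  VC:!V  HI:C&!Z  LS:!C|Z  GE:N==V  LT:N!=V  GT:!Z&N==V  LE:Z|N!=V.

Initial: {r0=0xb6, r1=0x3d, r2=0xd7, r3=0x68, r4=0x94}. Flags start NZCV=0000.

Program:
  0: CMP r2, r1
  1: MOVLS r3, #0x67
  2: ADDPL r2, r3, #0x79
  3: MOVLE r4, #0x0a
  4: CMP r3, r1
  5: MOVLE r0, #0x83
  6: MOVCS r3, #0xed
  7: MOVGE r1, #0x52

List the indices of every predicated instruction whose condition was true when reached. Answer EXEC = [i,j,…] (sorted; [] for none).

EXEC = [3,6,7]

0: ✓ CMP  NZCV=1010
1: · MOVLS
2: · ADDPL
3: ✓ MOVLE  r4←0x0a
4: ✓ CMP  NZCV=0010
5: · MOVLE
6: ✓ MOVCS  r3←0xed
7: ✓ MOVGE  r1←0x52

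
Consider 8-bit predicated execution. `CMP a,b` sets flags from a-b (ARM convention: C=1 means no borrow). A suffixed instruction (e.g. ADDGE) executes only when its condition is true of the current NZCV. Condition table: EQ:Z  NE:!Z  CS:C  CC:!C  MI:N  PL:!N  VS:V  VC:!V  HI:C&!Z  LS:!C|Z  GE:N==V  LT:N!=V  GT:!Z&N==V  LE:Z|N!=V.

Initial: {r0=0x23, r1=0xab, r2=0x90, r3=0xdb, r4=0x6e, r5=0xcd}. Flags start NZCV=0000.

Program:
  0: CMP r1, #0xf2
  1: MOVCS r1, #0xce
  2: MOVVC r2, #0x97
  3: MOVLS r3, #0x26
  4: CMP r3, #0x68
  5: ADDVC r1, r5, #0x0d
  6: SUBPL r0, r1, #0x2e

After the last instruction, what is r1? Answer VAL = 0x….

VAL = 0xda

[0] flags=1000 → (cmp)
[1] flags=1000 CS?F → skip
[2] flags=1000 VC?T → r2=0x97
[3] flags=1000 LS?T → r3=0x26
[4] flags=1000 → (cmp)
[5] flags=1000 VC?T → r1=0xda
[6] flags=1000 PL?F → skip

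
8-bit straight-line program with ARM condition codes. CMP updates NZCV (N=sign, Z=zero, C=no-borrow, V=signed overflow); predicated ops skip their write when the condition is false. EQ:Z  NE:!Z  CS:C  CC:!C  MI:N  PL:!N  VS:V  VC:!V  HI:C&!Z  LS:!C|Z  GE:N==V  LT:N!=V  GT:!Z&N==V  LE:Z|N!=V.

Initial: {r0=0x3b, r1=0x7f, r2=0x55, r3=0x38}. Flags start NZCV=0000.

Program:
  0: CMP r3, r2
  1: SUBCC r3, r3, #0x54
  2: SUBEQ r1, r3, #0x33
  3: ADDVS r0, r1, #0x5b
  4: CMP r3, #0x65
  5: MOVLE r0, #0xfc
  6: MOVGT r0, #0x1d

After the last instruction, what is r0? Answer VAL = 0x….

0: ✓ CMP  NZCV=1000
1: ✓ SUBCC  r3←0xe4
2: · SUBEQ
3: · ADDVS
4: ✓ CMP  NZCV=0011
5: ✓ MOVLE  r0←0xfc
6: · MOVGT

VAL = 0xfc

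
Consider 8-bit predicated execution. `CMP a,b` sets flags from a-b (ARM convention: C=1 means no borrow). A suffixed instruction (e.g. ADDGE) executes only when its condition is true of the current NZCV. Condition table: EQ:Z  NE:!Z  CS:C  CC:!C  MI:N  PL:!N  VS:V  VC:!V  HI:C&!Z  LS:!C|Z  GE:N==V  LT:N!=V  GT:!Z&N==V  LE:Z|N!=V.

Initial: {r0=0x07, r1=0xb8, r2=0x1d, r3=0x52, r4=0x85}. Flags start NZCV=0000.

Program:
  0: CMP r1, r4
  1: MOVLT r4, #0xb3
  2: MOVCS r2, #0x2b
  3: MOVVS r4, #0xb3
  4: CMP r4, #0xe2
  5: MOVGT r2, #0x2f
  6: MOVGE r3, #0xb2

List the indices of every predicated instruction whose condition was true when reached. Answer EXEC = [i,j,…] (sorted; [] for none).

EXEC = [2]

[0] flags=0010 → (cmp)
[1] flags=0010 LT?F → skip
[2] flags=0010 CS?T → r2=0x2b
[3] flags=0010 VS?F → skip
[4] flags=1000 → (cmp)
[5] flags=1000 GT?F → skip
[6] flags=1000 GE?F → skip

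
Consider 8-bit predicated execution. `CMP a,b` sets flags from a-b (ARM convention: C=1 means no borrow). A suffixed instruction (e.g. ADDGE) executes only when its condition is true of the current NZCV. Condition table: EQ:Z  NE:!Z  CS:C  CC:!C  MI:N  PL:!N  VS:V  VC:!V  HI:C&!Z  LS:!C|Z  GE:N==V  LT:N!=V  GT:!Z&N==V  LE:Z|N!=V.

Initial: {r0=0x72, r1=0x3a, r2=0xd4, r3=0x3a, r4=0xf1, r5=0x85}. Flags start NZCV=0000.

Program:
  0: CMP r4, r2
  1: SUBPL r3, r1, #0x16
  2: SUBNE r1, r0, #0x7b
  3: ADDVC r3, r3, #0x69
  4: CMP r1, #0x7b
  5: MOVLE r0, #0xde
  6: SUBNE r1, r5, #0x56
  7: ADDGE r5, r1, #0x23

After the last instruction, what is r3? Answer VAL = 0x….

VAL = 0x8d

[0] flags=0010 → (cmp)
[1] flags=0010 PL?T → r3=0x24
[2] flags=0010 NE?T → r1=0xf7
[3] flags=0010 VC?T → r3=0x8d
[4] flags=0011 → (cmp)
[5] flags=0011 LE?T → r0=0xde
[6] flags=0011 NE?T → r1=0x2f
[7] flags=0011 GE?F → skip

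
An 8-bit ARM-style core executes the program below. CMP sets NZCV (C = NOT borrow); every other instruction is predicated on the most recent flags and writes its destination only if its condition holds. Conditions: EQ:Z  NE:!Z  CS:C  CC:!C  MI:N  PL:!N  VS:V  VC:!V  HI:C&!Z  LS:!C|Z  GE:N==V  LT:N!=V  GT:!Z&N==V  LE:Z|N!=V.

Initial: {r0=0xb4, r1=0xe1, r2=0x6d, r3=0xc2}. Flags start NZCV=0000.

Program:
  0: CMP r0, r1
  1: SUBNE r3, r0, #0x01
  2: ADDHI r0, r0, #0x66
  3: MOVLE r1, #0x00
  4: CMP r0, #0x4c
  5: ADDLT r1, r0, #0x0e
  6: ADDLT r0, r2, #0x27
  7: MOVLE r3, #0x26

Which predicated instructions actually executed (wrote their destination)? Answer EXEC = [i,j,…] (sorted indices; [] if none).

EXEC = [1,3,5,6,7]

[0] flags=1000 → (cmp)
[1] flags=1000 NE?T → r3=0xb3
[2] flags=1000 HI?F → skip
[3] flags=1000 LE?T → r1=0x00
[4] flags=0011 → (cmp)
[5] flags=0011 LT?T → r1=0xc2
[6] flags=0011 LT?T → r0=0x94
[7] flags=0011 LE?T → r3=0x26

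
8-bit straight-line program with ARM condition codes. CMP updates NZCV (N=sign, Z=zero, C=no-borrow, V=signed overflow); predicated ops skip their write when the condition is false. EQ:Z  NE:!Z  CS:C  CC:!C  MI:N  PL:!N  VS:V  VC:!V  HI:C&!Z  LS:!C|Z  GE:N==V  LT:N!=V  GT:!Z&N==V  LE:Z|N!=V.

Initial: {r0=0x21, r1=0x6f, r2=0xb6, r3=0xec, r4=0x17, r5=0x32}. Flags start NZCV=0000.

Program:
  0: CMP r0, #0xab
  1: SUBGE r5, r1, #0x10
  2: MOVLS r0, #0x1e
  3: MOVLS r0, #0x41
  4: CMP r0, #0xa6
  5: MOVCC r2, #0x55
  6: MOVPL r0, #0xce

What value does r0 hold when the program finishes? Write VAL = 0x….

0: ✓ CMP  NZCV=0000
1: ✓ SUBGE  r5←0x5f
2: ✓ MOVLS  r0←0x1e
3: ✓ MOVLS  r0←0x41
4: ✓ CMP  NZCV=1001
5: ✓ MOVCC  r2←0x55
6: · MOVPL

VAL = 0x41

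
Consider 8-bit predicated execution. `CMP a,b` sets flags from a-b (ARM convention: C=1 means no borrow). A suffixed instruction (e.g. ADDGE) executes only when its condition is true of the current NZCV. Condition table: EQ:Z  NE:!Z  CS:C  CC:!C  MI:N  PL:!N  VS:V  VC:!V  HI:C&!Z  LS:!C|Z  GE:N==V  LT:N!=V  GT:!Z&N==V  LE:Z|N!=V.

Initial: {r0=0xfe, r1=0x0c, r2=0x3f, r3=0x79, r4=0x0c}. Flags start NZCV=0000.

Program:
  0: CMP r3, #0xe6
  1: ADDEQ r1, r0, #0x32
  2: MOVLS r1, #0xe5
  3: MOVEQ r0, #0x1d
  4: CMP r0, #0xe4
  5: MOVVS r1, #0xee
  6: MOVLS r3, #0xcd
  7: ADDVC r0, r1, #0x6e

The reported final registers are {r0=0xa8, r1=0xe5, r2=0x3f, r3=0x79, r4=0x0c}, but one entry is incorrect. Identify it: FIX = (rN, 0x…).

FIX = (r0, 0x53)

0: ✓ CMP  NZCV=1001
1: · ADDEQ
2: ✓ MOVLS  r1←0xe5
3: · MOVEQ
4: ✓ CMP  NZCV=0010
5: · MOVVS
6: · MOVLS
7: ✓ ADDVC  r0←0x53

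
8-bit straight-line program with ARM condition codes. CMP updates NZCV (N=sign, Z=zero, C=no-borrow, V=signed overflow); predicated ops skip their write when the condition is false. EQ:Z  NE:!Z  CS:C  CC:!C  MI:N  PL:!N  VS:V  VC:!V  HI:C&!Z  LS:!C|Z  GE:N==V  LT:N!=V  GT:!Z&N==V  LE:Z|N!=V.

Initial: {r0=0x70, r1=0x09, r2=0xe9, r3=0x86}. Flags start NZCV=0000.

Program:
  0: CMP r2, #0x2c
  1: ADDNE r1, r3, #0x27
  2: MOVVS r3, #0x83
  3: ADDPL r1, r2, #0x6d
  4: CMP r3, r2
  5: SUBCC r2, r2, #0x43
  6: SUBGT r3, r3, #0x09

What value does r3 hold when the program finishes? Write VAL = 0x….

[0] flags=1010 → (cmp)
[1] flags=1010 NE?T → r1=0xad
[2] flags=1010 VS?F → skip
[3] flags=1010 PL?F → skip
[4] flags=1000 → (cmp)
[5] flags=1000 CC?T → r2=0xa6
[6] flags=1000 GT?F → skip

VAL = 0x86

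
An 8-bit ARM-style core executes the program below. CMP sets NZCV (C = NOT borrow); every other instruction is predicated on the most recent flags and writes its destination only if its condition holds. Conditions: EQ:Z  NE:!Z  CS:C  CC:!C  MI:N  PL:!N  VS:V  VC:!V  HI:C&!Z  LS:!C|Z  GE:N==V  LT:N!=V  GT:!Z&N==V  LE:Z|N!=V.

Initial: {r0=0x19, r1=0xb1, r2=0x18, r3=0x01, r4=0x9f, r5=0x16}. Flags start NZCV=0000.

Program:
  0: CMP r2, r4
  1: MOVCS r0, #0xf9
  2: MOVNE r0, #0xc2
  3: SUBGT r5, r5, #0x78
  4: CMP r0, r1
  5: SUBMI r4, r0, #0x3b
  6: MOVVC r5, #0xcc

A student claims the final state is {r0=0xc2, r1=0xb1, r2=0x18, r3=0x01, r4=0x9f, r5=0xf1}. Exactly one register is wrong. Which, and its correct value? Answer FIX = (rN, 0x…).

FIX = (r5, 0xcc)

0: ✓ CMP  NZCV=0000
1: · MOVCS
2: ✓ MOVNE  r0←0xc2
3: ✓ SUBGT  r5←0x9e
4: ✓ CMP  NZCV=0010
5: · SUBMI
6: ✓ MOVVC  r5←0xcc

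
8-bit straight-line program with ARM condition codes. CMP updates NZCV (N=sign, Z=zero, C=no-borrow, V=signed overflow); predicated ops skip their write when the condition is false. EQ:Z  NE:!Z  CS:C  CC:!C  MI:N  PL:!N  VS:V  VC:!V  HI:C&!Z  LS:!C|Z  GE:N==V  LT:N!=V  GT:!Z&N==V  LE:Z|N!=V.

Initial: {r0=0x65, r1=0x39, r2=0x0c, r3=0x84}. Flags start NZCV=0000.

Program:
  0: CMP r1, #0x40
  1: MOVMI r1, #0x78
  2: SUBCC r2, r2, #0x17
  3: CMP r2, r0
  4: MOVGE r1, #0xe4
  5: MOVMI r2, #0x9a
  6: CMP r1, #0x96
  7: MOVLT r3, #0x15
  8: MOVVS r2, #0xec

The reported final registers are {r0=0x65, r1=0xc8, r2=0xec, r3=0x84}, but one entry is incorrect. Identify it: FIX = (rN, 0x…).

[0] flags=1000 → (cmp)
[1] flags=1000 MI?T → r1=0x78
[2] flags=1000 CC?T → r2=0xf5
[3] flags=1010 → (cmp)
[4] flags=1010 GE?F → skip
[5] flags=1010 MI?T → r2=0x9a
[6] flags=1001 → (cmp)
[7] flags=1001 LT?F → skip
[8] flags=1001 VS?T → r2=0xec

FIX = (r1, 0x78)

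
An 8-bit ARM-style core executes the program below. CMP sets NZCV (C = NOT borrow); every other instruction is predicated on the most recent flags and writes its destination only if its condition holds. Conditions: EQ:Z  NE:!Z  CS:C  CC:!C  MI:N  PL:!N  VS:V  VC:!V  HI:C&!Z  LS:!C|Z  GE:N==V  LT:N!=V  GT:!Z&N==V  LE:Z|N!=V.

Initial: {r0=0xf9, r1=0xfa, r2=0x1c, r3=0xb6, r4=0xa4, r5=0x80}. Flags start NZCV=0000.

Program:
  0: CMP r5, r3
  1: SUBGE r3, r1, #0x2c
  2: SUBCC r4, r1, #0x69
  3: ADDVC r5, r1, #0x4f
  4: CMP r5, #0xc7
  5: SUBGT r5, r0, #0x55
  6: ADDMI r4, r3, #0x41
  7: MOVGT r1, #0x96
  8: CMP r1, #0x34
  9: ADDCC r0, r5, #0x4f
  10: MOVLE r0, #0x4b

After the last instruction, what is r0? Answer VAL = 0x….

VAL = 0x4b

0: ✓ CMP  NZCV=1000
1: · SUBGE
2: ✓ SUBCC  r4←0x91
3: ✓ ADDVC  r5←0x49
4: ✓ CMP  NZCV=1001
5: ✓ SUBGT  r5←0xa4
6: ✓ ADDMI  r4←0xf7
7: ✓ MOVGT  r1←0x96
8: ✓ CMP  NZCV=0011
9: · ADDCC
10: ✓ MOVLE  r0←0x4b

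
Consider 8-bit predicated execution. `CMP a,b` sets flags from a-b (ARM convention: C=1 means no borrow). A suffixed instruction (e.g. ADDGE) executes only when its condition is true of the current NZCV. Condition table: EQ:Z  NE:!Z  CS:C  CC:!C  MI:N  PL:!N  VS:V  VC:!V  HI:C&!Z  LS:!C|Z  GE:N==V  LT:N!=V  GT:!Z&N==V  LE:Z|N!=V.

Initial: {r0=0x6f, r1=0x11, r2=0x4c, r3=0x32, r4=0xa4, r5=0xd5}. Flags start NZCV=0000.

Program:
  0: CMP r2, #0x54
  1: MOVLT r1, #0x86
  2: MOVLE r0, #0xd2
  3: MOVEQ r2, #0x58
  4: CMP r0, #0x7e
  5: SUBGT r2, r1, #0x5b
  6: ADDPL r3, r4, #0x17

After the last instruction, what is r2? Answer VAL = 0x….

[0] flags=1000 → (cmp)
[1] flags=1000 LT?T → r1=0x86
[2] flags=1000 LE?T → r0=0xd2
[3] flags=1000 EQ?F → skip
[4] flags=0011 → (cmp)
[5] flags=0011 GT?F → skip
[6] flags=0011 PL?T → r3=0xbb

VAL = 0x4c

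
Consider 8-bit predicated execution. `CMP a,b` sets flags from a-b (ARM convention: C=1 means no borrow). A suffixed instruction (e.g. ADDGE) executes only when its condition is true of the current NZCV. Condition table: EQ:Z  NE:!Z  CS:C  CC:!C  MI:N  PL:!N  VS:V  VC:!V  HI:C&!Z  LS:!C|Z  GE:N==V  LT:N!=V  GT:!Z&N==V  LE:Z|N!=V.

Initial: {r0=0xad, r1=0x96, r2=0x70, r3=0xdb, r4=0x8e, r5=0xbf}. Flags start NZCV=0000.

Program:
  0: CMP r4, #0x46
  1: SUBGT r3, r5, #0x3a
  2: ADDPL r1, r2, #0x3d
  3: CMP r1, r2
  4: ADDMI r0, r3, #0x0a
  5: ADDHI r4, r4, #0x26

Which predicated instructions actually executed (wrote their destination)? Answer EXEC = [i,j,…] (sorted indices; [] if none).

EXEC = [2,5]

0: ✓ CMP  NZCV=0011
1: · SUBGT
2: ✓ ADDPL  r1←0xad
3: ✓ CMP  NZCV=0011
4: · ADDMI
5: ✓ ADDHI  r4←0xb4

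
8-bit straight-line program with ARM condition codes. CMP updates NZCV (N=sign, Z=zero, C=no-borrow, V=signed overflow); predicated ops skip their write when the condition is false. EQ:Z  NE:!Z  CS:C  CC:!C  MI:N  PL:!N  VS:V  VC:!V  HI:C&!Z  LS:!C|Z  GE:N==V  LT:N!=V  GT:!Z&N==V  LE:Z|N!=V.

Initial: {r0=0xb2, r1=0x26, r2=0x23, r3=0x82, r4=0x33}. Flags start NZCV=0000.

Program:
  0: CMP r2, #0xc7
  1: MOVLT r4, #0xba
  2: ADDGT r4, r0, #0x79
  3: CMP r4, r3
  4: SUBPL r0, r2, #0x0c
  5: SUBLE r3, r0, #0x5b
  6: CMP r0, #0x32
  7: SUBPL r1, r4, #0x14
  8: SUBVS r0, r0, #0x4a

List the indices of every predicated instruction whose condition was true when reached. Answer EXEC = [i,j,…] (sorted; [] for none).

[0] flags=0000 → (cmp)
[1] flags=0000 LT?F → skip
[2] flags=0000 GT?T → r4=0x2b
[3] flags=1001 → (cmp)
[4] flags=1001 PL?F → skip
[5] flags=1001 LE?F → skip
[6] flags=1010 → (cmp)
[7] flags=1010 PL?F → skip
[8] flags=1010 VS?F → skip

EXEC = [2]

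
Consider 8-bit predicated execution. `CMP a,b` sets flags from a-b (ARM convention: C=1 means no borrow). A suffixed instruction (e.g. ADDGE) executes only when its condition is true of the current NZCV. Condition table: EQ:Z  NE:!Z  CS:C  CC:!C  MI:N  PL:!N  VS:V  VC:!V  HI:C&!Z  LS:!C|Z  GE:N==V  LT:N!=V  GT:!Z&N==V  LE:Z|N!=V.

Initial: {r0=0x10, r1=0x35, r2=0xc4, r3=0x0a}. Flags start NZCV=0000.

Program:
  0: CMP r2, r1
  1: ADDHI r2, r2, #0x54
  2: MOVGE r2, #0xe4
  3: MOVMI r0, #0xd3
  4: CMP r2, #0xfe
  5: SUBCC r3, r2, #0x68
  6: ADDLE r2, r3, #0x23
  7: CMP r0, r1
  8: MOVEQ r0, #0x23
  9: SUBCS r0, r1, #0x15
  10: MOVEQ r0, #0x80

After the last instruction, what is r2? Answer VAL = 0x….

VAL = 0x18

[0] flags=1010 → (cmp)
[1] flags=1010 HI?T → r2=0x18
[2] flags=1010 GE?F → skip
[3] flags=1010 MI?T → r0=0xd3
[4] flags=0000 → (cmp)
[5] flags=0000 CC?T → r3=0xb0
[6] flags=0000 LE?F → skip
[7] flags=1010 → (cmp)
[8] flags=1010 EQ?F → skip
[9] flags=1010 CS?T → r0=0x20
[10] flags=1010 EQ?F → skip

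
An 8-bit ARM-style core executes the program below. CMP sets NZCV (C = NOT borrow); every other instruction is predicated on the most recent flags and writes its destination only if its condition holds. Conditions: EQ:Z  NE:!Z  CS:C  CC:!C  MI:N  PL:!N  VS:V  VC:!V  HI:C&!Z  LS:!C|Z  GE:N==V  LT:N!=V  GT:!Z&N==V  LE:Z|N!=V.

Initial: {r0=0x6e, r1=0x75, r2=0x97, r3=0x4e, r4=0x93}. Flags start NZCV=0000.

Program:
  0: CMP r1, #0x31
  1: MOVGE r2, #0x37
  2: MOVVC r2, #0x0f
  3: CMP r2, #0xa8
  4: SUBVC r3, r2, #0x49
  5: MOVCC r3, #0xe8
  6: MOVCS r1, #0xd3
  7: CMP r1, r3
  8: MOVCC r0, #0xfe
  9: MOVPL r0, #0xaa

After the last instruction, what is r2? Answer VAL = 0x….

0: ✓ CMP  NZCV=0010
1: ✓ MOVGE  r2←0x37
2: ✓ MOVVC  r2←0x0f
3: ✓ CMP  NZCV=0000
4: ✓ SUBVC  r3←0xc6
5: ✓ MOVCC  r3←0xe8
6: · MOVCS
7: ✓ CMP  NZCV=1001
8: ✓ MOVCC  r0←0xfe
9: · MOVPL

VAL = 0x0f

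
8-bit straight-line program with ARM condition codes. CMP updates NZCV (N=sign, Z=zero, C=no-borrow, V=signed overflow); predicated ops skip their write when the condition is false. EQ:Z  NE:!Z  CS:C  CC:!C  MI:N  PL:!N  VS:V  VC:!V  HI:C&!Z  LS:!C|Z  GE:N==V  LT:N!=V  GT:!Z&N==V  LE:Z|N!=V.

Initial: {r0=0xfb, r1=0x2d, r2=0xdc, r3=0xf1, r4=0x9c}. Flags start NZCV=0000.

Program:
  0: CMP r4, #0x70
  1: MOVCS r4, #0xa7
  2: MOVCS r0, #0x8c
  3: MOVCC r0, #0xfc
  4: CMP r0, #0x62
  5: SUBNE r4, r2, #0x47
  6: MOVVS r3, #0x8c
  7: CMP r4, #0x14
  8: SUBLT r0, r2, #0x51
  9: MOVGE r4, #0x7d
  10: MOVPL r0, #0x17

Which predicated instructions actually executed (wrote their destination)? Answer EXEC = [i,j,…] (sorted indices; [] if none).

0: ✓ CMP  NZCV=0011
1: ✓ MOVCS  r4←0xa7
2: ✓ MOVCS  r0←0x8c
3: · MOVCC
4: ✓ CMP  NZCV=0011
5: ✓ SUBNE  r4←0x95
6: ✓ MOVVS  r3←0x8c
7: ✓ CMP  NZCV=1010
8: ✓ SUBLT  r0←0x8b
9: · MOVGE
10: · MOVPL

EXEC = [1,2,5,6,8]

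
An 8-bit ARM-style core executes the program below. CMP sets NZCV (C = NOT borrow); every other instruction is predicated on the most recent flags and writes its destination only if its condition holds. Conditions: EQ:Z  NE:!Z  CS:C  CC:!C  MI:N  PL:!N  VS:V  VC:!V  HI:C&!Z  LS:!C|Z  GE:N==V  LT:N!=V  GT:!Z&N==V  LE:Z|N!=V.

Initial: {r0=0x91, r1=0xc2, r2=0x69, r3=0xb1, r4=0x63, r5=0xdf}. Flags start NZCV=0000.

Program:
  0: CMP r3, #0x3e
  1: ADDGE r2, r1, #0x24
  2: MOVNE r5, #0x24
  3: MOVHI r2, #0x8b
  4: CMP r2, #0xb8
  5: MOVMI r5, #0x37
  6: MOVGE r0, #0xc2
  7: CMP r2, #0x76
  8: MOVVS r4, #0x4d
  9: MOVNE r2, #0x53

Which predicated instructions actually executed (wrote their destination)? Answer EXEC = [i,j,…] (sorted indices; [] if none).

EXEC = [2,3,5,8,9]

0: ✓ CMP  NZCV=0011
1: · ADDGE
2: ✓ MOVNE  r5←0x24
3: ✓ MOVHI  r2←0x8b
4: ✓ CMP  NZCV=1000
5: ✓ MOVMI  r5←0x37
6: · MOVGE
7: ✓ CMP  NZCV=0011
8: ✓ MOVVS  r4←0x4d
9: ✓ MOVNE  r2←0x53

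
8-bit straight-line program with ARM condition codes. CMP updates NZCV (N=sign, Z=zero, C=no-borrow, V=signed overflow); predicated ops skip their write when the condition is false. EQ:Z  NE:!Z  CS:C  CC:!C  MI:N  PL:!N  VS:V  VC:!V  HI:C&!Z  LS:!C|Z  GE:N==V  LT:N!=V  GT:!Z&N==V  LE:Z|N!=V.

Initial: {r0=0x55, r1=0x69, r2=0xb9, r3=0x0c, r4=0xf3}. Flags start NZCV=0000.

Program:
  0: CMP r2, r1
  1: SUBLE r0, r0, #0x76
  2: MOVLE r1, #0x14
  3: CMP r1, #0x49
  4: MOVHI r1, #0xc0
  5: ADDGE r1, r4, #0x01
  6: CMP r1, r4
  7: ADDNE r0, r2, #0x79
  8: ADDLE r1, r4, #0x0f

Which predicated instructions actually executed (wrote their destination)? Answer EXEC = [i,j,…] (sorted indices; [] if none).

[0] flags=0011 → (cmp)
[1] flags=0011 LE?T → r0=0xdf
[2] flags=0011 LE?T → r1=0x14
[3] flags=1000 → (cmp)
[4] flags=1000 HI?F → skip
[5] flags=1000 GE?F → skip
[6] flags=0000 → (cmp)
[7] flags=0000 NE?T → r0=0x32
[8] flags=0000 LE?F → skip

EXEC = [1,2,7]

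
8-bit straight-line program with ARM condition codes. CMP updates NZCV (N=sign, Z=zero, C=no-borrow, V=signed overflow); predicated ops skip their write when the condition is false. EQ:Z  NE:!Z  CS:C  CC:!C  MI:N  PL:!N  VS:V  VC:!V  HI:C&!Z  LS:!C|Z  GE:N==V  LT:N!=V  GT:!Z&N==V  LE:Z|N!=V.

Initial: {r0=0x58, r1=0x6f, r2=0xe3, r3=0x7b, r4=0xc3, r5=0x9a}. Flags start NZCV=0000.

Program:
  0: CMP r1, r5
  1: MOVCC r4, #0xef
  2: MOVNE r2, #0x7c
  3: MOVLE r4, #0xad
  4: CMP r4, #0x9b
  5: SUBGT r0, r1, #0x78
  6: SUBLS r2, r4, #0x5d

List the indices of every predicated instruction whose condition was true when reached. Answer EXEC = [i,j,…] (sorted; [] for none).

[0] flags=1001 → (cmp)
[1] flags=1001 CC?T → r4=0xef
[2] flags=1001 NE?T → r2=0x7c
[3] flags=1001 LE?F → skip
[4] flags=0010 → (cmp)
[5] flags=0010 GT?T → r0=0xf7
[6] flags=0010 LS?F → skip

EXEC = [1,2,5]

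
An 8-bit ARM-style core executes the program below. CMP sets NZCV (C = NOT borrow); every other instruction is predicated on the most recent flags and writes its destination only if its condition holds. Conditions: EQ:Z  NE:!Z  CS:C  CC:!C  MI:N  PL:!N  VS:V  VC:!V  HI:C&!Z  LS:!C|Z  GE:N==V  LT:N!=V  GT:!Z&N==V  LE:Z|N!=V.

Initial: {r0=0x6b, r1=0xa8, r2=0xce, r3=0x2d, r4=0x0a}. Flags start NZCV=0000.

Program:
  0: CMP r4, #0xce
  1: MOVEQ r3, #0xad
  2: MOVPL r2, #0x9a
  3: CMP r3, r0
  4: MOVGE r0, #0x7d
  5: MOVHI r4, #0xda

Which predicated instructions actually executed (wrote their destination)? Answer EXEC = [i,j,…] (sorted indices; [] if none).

EXEC = [2]

[0] flags=0000 → (cmp)
[1] flags=0000 EQ?F → skip
[2] flags=0000 PL?T → r2=0x9a
[3] flags=1000 → (cmp)
[4] flags=1000 GE?F → skip
[5] flags=1000 HI?F → skip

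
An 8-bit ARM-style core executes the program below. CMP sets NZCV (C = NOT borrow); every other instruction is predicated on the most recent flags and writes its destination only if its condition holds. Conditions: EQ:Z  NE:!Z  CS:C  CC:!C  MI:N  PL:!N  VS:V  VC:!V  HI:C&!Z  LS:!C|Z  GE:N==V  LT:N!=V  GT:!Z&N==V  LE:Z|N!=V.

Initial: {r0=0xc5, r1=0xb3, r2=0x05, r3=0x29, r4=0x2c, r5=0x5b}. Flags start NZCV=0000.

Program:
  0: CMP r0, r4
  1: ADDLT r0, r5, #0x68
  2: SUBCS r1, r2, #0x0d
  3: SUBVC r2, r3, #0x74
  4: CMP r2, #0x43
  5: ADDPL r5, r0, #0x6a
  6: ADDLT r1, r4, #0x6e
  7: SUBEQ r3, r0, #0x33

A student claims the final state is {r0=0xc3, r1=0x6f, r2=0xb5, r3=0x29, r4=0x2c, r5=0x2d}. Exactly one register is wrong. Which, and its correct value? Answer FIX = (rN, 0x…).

0: ✓ CMP  NZCV=1010
1: ✓ ADDLT  r0←0xc3
2: ✓ SUBCS  r1←0xf8
3: ✓ SUBVC  r2←0xb5
4: ✓ CMP  NZCV=0011
5: ✓ ADDPL  r5←0x2d
6: ✓ ADDLT  r1←0x9a
7: · SUBEQ

FIX = (r1, 0x9a)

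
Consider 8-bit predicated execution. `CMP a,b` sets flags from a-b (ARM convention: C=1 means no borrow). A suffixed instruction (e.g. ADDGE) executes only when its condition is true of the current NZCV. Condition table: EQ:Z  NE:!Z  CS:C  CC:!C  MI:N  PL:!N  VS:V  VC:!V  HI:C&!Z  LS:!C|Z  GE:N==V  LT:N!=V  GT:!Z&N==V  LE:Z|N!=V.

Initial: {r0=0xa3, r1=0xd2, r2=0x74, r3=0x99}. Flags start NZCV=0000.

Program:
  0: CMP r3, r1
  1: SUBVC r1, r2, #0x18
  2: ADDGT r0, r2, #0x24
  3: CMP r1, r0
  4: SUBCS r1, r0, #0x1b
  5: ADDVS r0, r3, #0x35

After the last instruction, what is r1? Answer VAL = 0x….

VAL = 0x5c

[0] flags=1000 → (cmp)
[1] flags=1000 VC?T → r1=0x5c
[2] flags=1000 GT?F → skip
[3] flags=1001 → (cmp)
[4] flags=1001 CS?F → skip
[5] flags=1001 VS?T → r0=0xce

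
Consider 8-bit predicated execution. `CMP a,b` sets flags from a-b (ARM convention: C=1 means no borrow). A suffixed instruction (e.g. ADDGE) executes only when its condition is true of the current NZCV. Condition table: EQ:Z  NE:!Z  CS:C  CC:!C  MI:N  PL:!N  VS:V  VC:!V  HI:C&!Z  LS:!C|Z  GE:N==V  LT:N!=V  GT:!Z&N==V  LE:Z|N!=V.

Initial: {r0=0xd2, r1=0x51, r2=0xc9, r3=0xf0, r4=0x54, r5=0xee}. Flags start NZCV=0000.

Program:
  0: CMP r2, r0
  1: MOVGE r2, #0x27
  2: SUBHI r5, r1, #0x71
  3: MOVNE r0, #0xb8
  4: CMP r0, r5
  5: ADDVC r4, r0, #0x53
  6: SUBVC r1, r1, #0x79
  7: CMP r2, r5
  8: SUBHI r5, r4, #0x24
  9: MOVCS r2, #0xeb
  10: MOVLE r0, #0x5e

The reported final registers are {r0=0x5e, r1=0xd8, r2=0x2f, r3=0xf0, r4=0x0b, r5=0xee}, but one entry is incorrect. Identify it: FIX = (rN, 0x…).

FIX = (r2, 0xc9)

[0] flags=1000 → (cmp)
[1] flags=1000 GE?F → skip
[2] flags=1000 HI?F → skip
[3] flags=1000 NE?T → r0=0xb8
[4] flags=1000 → (cmp)
[5] flags=1000 VC?T → r4=0x0b
[6] flags=1000 VC?T → r1=0xd8
[7] flags=1000 → (cmp)
[8] flags=1000 HI?F → skip
[9] flags=1000 CS?F → skip
[10] flags=1000 LE?T → r0=0x5e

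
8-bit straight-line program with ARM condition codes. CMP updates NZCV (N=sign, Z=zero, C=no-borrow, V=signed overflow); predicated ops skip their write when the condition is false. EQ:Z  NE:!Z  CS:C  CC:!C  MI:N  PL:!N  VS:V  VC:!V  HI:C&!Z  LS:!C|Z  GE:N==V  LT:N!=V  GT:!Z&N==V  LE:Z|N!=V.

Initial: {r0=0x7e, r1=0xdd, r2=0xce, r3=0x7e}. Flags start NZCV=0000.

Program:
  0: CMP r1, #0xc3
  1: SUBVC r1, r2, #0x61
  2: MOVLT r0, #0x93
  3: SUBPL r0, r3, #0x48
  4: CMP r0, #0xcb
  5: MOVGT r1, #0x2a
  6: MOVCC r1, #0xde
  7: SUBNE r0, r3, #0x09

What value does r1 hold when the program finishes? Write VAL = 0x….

0: ✓ CMP  NZCV=0010
1: ✓ SUBVC  r1←0x6d
2: · MOVLT
3: ✓ SUBPL  r0←0x36
4: ✓ CMP  NZCV=0000
5: ✓ MOVGT  r1←0x2a
6: ✓ MOVCC  r1←0xde
7: ✓ SUBNE  r0←0x75

VAL = 0xde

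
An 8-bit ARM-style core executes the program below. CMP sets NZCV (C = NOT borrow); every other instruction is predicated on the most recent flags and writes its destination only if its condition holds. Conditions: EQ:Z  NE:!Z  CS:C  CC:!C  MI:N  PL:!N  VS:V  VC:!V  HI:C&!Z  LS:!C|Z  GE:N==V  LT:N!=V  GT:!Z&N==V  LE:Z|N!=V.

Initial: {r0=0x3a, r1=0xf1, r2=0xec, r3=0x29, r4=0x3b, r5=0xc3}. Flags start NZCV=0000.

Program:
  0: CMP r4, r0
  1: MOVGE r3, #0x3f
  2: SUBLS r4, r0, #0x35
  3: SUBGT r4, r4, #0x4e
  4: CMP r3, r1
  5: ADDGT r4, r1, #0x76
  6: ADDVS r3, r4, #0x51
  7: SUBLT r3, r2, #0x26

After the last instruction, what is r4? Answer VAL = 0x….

[0] flags=0010 → (cmp)
[1] flags=0010 GE?T → r3=0x3f
[2] flags=0010 LS?F → skip
[3] flags=0010 GT?T → r4=0xed
[4] flags=0000 → (cmp)
[5] flags=0000 GT?T → r4=0x67
[6] flags=0000 VS?F → skip
[7] flags=0000 LT?F → skip

VAL = 0x67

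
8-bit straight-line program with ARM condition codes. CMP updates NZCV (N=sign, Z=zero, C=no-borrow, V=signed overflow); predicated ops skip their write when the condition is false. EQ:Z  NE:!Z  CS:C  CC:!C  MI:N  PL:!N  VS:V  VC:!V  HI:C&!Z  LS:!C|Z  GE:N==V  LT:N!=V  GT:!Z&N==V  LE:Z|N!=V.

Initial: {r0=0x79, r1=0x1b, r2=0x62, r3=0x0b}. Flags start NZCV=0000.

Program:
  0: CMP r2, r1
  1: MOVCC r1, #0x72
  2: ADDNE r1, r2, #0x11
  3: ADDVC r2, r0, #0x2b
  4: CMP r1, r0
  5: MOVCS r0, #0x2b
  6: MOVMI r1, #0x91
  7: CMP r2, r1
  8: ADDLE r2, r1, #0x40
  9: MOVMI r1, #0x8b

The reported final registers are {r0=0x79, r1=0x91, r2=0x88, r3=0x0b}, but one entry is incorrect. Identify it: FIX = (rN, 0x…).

0: ✓ CMP  NZCV=0010
1: · MOVCC
2: ✓ ADDNE  r1←0x73
3: ✓ ADDVC  r2←0xa4
4: ✓ CMP  NZCV=1000
5: · MOVCS
6: ✓ MOVMI  r1←0x91
7: ✓ CMP  NZCV=0010
8: · ADDLE
9: · MOVMI

FIX = (r2, 0xa4)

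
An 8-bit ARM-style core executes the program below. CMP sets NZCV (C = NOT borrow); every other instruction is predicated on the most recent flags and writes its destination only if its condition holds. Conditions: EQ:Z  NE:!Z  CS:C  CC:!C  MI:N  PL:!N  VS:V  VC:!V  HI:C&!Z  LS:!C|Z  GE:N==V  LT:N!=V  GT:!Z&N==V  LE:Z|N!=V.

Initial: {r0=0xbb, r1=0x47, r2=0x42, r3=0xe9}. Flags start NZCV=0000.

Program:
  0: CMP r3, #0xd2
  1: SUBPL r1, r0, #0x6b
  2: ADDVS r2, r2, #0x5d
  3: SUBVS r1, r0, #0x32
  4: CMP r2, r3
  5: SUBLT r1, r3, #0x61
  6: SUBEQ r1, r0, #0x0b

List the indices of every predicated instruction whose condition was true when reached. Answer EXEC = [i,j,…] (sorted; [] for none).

EXEC = [1]

[0] flags=0010 → (cmp)
[1] flags=0010 PL?T → r1=0x50
[2] flags=0010 VS?F → skip
[3] flags=0010 VS?F → skip
[4] flags=0000 → (cmp)
[5] flags=0000 LT?F → skip
[6] flags=0000 EQ?F → skip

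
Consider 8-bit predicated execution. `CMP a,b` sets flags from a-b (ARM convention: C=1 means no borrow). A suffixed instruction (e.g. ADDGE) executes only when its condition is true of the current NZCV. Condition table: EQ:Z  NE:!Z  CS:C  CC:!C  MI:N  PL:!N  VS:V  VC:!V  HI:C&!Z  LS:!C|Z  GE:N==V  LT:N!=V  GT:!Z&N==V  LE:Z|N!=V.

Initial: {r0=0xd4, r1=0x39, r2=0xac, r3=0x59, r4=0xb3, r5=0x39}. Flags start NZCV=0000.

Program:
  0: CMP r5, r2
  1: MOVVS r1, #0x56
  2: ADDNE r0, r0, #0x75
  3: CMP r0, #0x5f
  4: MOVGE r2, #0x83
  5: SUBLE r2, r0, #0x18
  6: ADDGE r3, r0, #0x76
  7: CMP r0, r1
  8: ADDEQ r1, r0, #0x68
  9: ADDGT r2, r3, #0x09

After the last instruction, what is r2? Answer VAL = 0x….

0: ✓ CMP  NZCV=1001
1: ✓ MOVVS  r1←0x56
2: ✓ ADDNE  r0←0x49
3: ✓ CMP  NZCV=1000
4: · MOVGE
5: ✓ SUBLE  r2←0x31
6: · ADDGE
7: ✓ CMP  NZCV=1000
8: · ADDEQ
9: · ADDGT

VAL = 0x31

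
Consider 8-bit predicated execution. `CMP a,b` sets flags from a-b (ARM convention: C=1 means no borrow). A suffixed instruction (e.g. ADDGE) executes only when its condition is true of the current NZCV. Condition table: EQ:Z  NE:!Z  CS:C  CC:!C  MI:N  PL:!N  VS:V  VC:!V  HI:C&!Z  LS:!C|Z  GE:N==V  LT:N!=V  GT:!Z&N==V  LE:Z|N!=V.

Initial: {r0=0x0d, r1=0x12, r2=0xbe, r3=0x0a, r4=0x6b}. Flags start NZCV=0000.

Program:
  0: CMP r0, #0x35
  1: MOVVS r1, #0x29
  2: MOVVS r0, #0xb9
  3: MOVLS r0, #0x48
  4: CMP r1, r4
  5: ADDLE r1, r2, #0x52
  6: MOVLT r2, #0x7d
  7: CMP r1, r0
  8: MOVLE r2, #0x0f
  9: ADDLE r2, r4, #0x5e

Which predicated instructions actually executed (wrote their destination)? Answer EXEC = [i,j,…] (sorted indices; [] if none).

EXEC = [3,5,6,8,9]

0: ✓ CMP  NZCV=1000
1: · MOVVS
2: · MOVVS
3: ✓ MOVLS  r0←0x48
4: ✓ CMP  NZCV=1000
5: ✓ ADDLE  r1←0x10
6: ✓ MOVLT  r2←0x7d
7: ✓ CMP  NZCV=1000
8: ✓ MOVLE  r2←0x0f
9: ✓ ADDLE  r2←0xc9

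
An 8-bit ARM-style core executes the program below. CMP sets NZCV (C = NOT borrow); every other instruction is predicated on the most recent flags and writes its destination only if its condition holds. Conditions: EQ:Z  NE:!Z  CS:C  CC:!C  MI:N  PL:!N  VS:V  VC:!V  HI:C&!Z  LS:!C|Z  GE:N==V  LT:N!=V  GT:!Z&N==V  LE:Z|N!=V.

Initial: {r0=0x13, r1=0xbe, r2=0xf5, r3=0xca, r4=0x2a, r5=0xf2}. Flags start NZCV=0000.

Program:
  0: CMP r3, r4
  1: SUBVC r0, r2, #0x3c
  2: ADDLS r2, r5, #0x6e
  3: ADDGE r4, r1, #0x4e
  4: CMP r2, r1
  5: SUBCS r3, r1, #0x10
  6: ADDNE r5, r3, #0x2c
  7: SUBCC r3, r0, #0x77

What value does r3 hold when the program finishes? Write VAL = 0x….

0: ✓ CMP  NZCV=1010
1: ✓ SUBVC  r0←0xb9
2: · ADDLS
3: · ADDGE
4: ✓ CMP  NZCV=0010
5: ✓ SUBCS  r3←0xae
6: ✓ ADDNE  r5←0xda
7: · SUBCC

VAL = 0xae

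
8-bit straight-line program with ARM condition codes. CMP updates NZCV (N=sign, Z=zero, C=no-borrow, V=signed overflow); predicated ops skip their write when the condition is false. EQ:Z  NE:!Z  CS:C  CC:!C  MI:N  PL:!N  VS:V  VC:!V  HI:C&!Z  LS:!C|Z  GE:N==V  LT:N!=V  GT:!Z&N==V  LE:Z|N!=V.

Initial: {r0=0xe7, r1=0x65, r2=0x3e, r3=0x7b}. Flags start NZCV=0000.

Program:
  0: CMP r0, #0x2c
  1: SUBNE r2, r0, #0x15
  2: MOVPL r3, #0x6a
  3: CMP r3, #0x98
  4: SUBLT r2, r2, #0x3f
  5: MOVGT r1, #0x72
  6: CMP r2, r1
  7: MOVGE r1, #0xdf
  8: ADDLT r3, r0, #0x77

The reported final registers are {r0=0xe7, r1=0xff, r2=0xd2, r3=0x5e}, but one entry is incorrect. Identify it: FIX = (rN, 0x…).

0: ✓ CMP  NZCV=1010
1: ✓ SUBNE  r2←0xd2
2: · MOVPL
3: ✓ CMP  NZCV=1001
4: · SUBLT
5: ✓ MOVGT  r1←0x72
6: ✓ CMP  NZCV=0011
7: · MOVGE
8: ✓ ADDLT  r3←0x5e

FIX = (r1, 0x72)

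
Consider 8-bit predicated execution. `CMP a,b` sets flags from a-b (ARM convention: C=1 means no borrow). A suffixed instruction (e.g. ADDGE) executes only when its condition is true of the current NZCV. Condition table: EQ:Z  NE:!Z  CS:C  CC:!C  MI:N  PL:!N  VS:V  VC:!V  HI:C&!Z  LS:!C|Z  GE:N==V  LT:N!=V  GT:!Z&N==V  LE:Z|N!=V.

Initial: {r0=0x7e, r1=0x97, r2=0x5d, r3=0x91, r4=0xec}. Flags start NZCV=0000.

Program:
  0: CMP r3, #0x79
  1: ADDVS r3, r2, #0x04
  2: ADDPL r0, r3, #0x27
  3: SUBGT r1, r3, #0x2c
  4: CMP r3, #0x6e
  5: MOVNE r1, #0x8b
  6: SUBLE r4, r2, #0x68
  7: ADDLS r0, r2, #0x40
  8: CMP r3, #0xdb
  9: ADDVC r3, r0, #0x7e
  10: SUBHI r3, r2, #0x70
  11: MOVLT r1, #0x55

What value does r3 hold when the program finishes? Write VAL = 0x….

0: ✓ CMP  NZCV=0011
1: ✓ ADDVS  r3←0x61
2: ✓ ADDPL  r0←0x88
3: · SUBGT
4: ✓ CMP  NZCV=1000
5: ✓ MOVNE  r1←0x8b
6: ✓ SUBLE  r4←0xf5
7: ✓ ADDLS  r0←0x9d
8: ✓ CMP  NZCV=1001
9: · ADDVC
10: · SUBHI
11: · MOVLT

VAL = 0x61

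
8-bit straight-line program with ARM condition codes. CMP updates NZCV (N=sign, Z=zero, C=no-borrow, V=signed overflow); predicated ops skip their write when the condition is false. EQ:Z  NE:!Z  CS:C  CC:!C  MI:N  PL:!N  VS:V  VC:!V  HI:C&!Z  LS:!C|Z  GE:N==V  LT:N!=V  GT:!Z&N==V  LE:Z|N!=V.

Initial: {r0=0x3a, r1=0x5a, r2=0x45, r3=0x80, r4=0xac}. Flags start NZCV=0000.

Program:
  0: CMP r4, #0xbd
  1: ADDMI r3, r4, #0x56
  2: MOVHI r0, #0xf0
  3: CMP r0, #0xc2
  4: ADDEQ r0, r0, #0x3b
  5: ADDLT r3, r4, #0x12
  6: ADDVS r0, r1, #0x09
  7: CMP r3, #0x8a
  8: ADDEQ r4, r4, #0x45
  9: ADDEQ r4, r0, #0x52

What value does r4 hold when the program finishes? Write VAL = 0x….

[0] flags=1000 → (cmp)
[1] flags=1000 MI?T → r3=0x02
[2] flags=1000 HI?F → skip
[3] flags=0000 → (cmp)
[4] flags=0000 EQ?F → skip
[5] flags=0000 LT?F → skip
[6] flags=0000 VS?F → skip
[7] flags=0000 → (cmp)
[8] flags=0000 EQ?F → skip
[9] flags=0000 EQ?F → skip

VAL = 0xac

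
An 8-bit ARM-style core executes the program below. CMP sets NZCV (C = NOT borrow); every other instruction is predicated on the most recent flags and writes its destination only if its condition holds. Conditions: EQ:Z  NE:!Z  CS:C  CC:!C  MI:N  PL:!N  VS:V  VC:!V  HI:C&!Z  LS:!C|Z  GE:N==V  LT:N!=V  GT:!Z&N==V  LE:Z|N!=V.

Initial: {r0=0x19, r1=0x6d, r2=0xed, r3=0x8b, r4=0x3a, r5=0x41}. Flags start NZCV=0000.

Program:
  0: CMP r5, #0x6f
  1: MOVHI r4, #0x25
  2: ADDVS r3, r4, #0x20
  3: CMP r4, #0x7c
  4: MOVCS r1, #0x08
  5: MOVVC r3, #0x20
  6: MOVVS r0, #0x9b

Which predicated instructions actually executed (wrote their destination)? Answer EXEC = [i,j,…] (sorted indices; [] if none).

[0] flags=1000 → (cmp)
[1] flags=1000 HI?F → skip
[2] flags=1000 VS?F → skip
[3] flags=1000 → (cmp)
[4] flags=1000 CS?F → skip
[5] flags=1000 VC?T → r3=0x20
[6] flags=1000 VS?F → skip

EXEC = [5]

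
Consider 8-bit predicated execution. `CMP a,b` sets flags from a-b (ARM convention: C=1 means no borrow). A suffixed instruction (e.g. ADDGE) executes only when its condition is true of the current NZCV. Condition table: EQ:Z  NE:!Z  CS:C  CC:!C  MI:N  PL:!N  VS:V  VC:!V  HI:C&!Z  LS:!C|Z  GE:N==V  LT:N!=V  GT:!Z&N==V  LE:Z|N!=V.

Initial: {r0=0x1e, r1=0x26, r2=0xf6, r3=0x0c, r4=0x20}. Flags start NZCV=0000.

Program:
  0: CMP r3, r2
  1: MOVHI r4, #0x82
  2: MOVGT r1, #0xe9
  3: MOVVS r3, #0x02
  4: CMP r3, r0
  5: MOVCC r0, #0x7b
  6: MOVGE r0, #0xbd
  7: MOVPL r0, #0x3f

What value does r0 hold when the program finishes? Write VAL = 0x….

[0] flags=0000 → (cmp)
[1] flags=0000 HI?F → skip
[2] flags=0000 GT?T → r1=0xe9
[3] flags=0000 VS?F → skip
[4] flags=1000 → (cmp)
[5] flags=1000 CC?T → r0=0x7b
[6] flags=1000 GE?F → skip
[7] flags=1000 PL?F → skip

VAL = 0x7b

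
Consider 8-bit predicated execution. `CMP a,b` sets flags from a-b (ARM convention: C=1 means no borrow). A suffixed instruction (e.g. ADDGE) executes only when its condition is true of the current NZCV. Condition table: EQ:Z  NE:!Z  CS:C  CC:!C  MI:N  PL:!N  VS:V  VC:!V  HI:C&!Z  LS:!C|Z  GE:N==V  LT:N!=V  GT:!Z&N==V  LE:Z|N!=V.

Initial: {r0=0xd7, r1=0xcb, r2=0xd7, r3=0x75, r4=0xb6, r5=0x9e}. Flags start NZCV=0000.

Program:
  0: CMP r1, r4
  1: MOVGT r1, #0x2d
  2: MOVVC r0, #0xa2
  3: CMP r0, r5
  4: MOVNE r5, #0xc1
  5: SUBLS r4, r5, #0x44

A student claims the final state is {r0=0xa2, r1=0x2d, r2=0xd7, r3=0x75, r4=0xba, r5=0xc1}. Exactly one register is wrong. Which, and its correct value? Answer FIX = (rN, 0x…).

[0] flags=0010 → (cmp)
[1] flags=0010 GT?T → r1=0x2d
[2] flags=0010 VC?T → r0=0xa2
[3] flags=0010 → (cmp)
[4] flags=0010 NE?T → r5=0xc1
[5] flags=0010 LS?F → skip

FIX = (r4, 0xb6)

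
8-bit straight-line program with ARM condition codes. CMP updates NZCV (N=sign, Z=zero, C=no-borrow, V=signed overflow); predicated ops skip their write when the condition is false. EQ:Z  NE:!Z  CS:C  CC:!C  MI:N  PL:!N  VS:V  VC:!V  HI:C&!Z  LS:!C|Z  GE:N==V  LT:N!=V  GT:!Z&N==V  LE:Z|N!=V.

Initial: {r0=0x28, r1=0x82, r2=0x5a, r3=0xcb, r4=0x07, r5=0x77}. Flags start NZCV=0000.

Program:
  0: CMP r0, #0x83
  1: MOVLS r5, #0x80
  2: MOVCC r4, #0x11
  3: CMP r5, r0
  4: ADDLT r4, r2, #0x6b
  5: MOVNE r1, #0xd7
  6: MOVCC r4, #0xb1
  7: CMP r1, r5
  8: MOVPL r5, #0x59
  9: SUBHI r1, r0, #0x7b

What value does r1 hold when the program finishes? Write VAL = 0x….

0: ✓ CMP  NZCV=1001
1: ✓ MOVLS  r5←0x80
2: ✓ MOVCC  r4←0x11
3: ✓ CMP  NZCV=0011
4: ✓ ADDLT  r4←0xc5
5: ✓ MOVNE  r1←0xd7
6: · MOVCC
7: ✓ CMP  NZCV=0010
8: ✓ MOVPL  r5←0x59
9: ✓ SUBHI  r1←0xad

VAL = 0xad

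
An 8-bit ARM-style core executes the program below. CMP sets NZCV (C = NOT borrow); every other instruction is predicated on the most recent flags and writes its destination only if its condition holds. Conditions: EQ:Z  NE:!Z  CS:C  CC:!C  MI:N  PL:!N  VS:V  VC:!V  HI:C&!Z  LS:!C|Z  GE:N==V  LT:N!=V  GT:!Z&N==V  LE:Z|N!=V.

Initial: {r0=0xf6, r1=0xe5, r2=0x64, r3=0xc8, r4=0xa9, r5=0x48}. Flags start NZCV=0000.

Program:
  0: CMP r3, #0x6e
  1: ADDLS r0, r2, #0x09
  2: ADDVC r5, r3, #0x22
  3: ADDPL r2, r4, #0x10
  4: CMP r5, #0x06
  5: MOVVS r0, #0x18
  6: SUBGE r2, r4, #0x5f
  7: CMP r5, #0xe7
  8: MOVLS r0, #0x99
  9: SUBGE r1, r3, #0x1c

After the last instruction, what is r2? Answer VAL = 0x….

[0] flags=0011 → (cmp)
[1] flags=0011 LS?F → skip
[2] flags=0011 VC?F → skip
[3] flags=0011 PL?T → r2=0xb9
[4] flags=0010 → (cmp)
[5] flags=0010 VS?F → skip
[6] flags=0010 GE?T → r2=0x4a
[7] flags=0000 → (cmp)
[8] flags=0000 LS?T → r0=0x99
[9] flags=0000 GE?T → r1=0xac

VAL = 0x4a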